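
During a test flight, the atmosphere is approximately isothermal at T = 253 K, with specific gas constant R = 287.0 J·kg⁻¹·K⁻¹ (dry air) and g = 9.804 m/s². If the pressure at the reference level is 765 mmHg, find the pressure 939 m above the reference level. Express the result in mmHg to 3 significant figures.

Scale height: H = RT/g = 287.0 × 253 / 9.804 = 7406.3 m.
Barometric formula: P = P₀ exp(−z/H).
z/H = 939.00/7406.3 = 0.12678; exp(−0.12678) = 0.88093.
P = 765 × 0.88093 = 673.91 mmHg.

P ≈ 674 mmHg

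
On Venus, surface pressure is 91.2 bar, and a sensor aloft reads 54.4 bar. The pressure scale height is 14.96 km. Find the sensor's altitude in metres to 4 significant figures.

z ≈ 7730 m

Invert the barometric formula: z = H ln(P₀/P).
P₀/P = 91.2/54.4 = 1.6765; ln(1.6765) = 0.51671.
z = 14960 × 0.51671 = 7730.0 m.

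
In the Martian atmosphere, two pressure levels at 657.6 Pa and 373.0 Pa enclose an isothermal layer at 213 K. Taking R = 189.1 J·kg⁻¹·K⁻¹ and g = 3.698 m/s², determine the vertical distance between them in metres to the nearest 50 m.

Hypsometric equation: Δz = (R T̄/g) ln(P₁/P₂).
R T̄/g = 189.1 × 213 / 3.698 = 10892 m.
ln(657.6/373.0) = ln(1.7630) = 0.56702.
Δz = 10892 × 0.56702 = 6176.0 m.

Δz ≈ 6200 m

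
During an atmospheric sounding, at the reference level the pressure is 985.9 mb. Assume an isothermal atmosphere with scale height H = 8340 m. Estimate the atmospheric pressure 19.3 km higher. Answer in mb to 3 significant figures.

P ≈ 97.5 mb

Barometric formula: P = P₀ exp(−z/H).
z/H = 19300/8340.0 = 2.3141; exp(−2.3141) = 0.098855.
P = 985.9 × 0.098855 = 97.461 mb.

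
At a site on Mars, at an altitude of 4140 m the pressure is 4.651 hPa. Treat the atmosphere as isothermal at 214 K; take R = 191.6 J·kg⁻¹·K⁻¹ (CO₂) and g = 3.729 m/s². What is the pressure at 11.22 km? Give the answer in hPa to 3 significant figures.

P ≈ 2.44 hPa

Scale height: H = RT/g = 191.6 × 214 / 3.729 = 10996 m.
Between two levels, P₂ = P₁ exp(−Δz/H) with Δz = z₂ − z₁.
Δz = 11220 − 4140.0 = 7080.0 m; Δz/H = 7080.0/10996 = 0.64387.
P₂ = 4.651 × exp(−0.64387) = 4.651 × 0.52526 = 2.4430 hPa.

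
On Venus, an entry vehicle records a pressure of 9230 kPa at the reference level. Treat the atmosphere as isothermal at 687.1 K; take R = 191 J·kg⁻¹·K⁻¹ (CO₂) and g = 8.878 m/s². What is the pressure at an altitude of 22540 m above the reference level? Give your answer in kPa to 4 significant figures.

P ≈ 2009 kPa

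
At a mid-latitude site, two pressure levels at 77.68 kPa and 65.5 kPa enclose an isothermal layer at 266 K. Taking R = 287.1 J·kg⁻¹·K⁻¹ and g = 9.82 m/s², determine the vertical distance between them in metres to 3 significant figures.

Δz ≈ 1330 m

Hypsometric equation: Δz = (R T̄/g) ln(P₁/P₂).
R T̄/g = 287.1 × 266 / 9.82 = 7776.8 m.
ln(77.68/65.5) = ln(1.1860) = 0.17059.
Δz = 7776.8 × 0.17059 = 1326.6 m.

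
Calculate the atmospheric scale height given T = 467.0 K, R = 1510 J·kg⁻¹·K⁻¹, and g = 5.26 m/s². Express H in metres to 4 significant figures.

The scale height of an isothermal atmosphere is H = RT/g.
H = 1510 × 467.0 / 5.26 = 705170/5.26 = 134060 m.

H ≈ 134100 m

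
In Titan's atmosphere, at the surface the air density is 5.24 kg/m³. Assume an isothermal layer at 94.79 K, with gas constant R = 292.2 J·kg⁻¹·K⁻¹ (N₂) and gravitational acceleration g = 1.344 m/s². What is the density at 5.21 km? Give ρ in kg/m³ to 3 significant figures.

Scale height: H = RT/g = 292.2 × 94.79 / 1.344 = 20608 m.
In an isothermal atmosphere, density decays like pressure: ρ = ρ₀ exp(−z/H).
z/H = 5210.0/20608 = 0.25281; exp(−0.25281) = 0.77662.
ρ = 5.24 × 0.77662 = 4.0695 kg/m³.

ρ ≈ 4.07 kg/m³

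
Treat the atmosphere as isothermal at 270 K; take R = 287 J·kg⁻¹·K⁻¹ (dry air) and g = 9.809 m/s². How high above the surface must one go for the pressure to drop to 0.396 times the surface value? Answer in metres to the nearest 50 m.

Scale height: H = RT/g = 287 × 270 / 9.809 = 7899.9 m.
Set P/P₀ = exp(−z/H) = 0.396, so z = −H ln(0.396).
−ln(0.396) = 0.92634; z = 7899.9 × 0.92634 = 7318.0 m.

z ≈ 7300 m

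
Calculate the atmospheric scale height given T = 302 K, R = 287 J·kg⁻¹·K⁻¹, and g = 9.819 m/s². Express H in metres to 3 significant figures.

H ≈ 8830 m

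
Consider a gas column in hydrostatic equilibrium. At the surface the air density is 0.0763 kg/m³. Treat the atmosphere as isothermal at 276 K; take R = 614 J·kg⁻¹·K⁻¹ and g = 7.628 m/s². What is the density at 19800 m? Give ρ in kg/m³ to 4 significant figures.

Scale height: H = RT/g = 614 × 276 / 7.628 = 22216 m.
In an isothermal atmosphere, density decays like pressure: ρ = ρ₀ exp(−z/H).
z/H = 19800/22216 = 0.89125; exp(−0.89125) = 0.41014.
ρ = 0.0763 × 0.41014 = 0.031294 kg/m³.

ρ ≈ 0.03129 kg/m³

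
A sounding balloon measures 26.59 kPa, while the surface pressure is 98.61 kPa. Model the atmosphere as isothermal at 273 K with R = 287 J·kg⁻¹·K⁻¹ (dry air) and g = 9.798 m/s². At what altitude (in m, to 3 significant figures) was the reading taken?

z ≈ 10500 m

Scale height: H = RT/g = 287 × 273 / 9.798 = 7996.6 m.
Invert the barometric formula: z = H ln(P₀/P).
P₀/P = 98.61/26.59 = 3.7085; ln(3.7085) = 1.3106.
z = 7996.6 × 1.3106 = 10480 m.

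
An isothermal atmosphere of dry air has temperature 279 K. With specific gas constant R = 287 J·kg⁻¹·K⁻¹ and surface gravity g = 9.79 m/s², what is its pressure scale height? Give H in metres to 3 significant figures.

H ≈ 8180 m

The scale height of an isothermal atmosphere is H = RT/g.
H = 287 × 279 / 9.79 = 80073/9.79 = 8179.1 m.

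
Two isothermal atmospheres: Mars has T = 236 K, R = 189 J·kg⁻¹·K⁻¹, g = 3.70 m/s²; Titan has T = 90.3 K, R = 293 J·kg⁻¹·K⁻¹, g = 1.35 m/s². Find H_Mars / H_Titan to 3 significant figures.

H = RT/g for each body.
H_Mars = 189 × 236 / 3.70 = 12055 m.
H_Titan = 293 × 90.3 / 1.35 = 19598 m.
H_Mars/H_Titan = 12055/19598 = 0.61511.

H_Mars/H_Titan ≈ 0.615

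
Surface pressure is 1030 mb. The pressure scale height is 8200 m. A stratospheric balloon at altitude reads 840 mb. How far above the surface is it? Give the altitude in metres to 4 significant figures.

Invert the barometric formula: z = H ln(P₀/P).
P₀/P = 1030/840 = 1.2262; ln(1.2262) = 0.20392.
z = 8200.0 × 0.20392 = 1672.1 m.

z ≈ 1672 m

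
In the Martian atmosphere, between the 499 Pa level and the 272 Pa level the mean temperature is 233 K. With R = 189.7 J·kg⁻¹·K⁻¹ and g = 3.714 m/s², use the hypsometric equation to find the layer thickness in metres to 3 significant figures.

Hypsometric equation: Δz = (R T̄/g) ln(P₁/P₂).
R T̄/g = 189.7 × 233 / 3.714 = 11901 m.
ln(499/272) = ln(1.8346) = 0.60683.
Δz = 11901 × 0.60683 = 7221.9 m.

Δz ≈ 7220 m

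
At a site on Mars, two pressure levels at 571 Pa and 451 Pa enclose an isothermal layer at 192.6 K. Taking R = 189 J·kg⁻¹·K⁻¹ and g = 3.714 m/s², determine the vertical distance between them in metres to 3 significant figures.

Δz ≈ 2310 m

Hypsometric equation: Δz = (R T̄/g) ln(P₁/P₂).
R T̄/g = 189 × 192.6 / 3.714 = 9801.1 m.
ln(571/451) = ln(1.2661) = 0.23594.
Δz = 9801.1 × 0.23594 = 2312.5 m.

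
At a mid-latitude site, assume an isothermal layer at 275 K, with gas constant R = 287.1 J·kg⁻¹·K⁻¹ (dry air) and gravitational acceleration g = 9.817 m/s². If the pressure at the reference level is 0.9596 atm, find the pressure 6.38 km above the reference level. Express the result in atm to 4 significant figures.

P ≈ 0.4341 atm

Scale height: H = RT/g = 287.1 × 275 / 9.817 = 8042.4 m.
Barometric formula: P = P₀ exp(−z/H).
z/H = 6380.0/8042.4 = 0.79330; exp(−0.79330) = 0.45235.
P = 0.9596 × 0.45235 = 0.43408 atm.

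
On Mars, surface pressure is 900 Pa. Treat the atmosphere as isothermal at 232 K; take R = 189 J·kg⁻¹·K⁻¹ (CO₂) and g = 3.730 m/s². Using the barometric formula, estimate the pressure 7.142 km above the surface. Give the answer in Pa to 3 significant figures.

P ≈ 490 Pa

Scale height: H = RT/g = 189 × 232 / 3.730 = 11755 m.
Barometric formula: P = P₀ exp(−z/H).
z/H = 7142.0/11755 = 0.60757; exp(−0.60757) = 0.54467.
P = 900 × 0.54467 = 490.20 Pa.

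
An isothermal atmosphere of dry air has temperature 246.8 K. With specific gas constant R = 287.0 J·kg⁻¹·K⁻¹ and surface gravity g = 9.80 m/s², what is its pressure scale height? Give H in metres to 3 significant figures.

H ≈ 7230 m

The scale height of an isothermal atmosphere is H = RT/g.
H = 287.0 × 246.8 / 9.80 = 70832/9.80 = 7227.8 m.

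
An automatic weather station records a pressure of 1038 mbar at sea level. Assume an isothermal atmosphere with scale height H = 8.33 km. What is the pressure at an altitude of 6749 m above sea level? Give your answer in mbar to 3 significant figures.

Barometric formula: P = P₀ exp(−z/H).
z/H = 6749.0/8330.0 = 0.81020; exp(−0.81020) = 0.44477.
P = 1038 × 0.44477 = 461.67 mbar.

P ≈ 462 mbar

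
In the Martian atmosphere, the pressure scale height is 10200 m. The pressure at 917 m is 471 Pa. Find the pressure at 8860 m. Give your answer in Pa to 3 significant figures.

Between two levels, P₂ = P₁ exp(−Δz/H) with Δz = z₂ − z₁.
Δz = 8860.0 − 917.00 = 7943.0 m; Δz/H = 7943.0/10200 = 0.77873.
P₂ = 471 × exp(−0.77873) = 471 × 0.45899 = 216.18 Pa.

P ≈ 216 Pa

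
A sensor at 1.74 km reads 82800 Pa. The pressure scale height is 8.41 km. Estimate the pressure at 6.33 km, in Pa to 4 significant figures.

P ≈ 47970 Pa

Between two levels, P₂ = P₁ exp(−Δz/H) with Δz = z₂ − z₁.
Δz = 6330.0 − 1740.0 = 4590.0 m; Δz/H = 4590.0/8410.0 = 0.54578.
P₂ = 82800 × exp(−0.54578) = 82800 × 0.57939 = 47973 Pa.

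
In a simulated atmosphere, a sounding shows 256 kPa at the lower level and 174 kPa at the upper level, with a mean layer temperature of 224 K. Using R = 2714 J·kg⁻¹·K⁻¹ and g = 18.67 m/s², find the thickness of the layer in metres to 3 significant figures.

Δz ≈ 12600 m

Hypsometric equation: Δz = (R T̄/g) ln(P₁/P₂).
R T̄/g = 2714 × 224 / 18.67 = 32562 m.
ln(256/174) = ln(1.4713) = 0.38615.
Δz = 32562 × 0.38615 = 12574 m.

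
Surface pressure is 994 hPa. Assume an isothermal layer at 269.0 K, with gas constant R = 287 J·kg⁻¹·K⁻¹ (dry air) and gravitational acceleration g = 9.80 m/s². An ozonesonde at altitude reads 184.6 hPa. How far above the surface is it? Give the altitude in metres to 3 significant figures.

z ≈ 13300 m

Scale height: H = RT/g = 287 × 269.0 / 9.80 = 7877.9 m.
Invert the barometric formula: z = H ln(P₀/P).
P₀/P = 994/184.6 = 5.3846; ln(5.3846) = 1.6835.
z = 7877.9 × 1.6835 = 13262 m.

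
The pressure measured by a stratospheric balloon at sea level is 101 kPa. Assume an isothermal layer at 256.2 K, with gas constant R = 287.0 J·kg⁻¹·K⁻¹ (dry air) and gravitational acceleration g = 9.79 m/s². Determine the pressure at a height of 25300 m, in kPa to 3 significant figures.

Scale height: H = RT/g = 287.0 × 256.2 / 9.79 = 7510.7 m.
Barometric formula: P = P₀ exp(−z/H).
z/H = 25300/7510.7 = 3.3685; exp(−3.3685) = 0.034441.
P = 101 × 0.034441 = 3.4785 kPa.

P ≈ 3.48 kPa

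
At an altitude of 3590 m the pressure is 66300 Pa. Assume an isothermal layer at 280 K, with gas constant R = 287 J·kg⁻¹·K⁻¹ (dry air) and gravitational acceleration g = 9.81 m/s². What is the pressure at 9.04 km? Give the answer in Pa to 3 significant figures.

P ≈ 34100 Pa

Scale height: H = RT/g = 287 × 280 / 9.81 = 8191.6 m.
Between two levels, P₂ = P₁ exp(−Δz/H) with Δz = z₂ − z₁.
Δz = 9040.0 − 3590.0 = 5450.0 m; Δz/H = 5450.0/8191.6 = 0.66532.
P₂ = 66300 × exp(−0.66532) = 66300 × 0.51411 = 34085 Pa.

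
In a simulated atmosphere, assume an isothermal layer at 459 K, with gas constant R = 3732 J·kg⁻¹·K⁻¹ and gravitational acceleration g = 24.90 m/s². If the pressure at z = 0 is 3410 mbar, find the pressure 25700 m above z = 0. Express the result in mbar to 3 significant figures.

P ≈ 2350 mbar

Scale height: H = RT/g = 3732 × 459 / 24.90 = 68795 m.
Barometric formula: P = P₀ exp(−z/H).
z/H = 25700/68795 = 0.37357; exp(−0.37357) = 0.68827.
P = 3410 × 0.68827 = 2347.0 mbar.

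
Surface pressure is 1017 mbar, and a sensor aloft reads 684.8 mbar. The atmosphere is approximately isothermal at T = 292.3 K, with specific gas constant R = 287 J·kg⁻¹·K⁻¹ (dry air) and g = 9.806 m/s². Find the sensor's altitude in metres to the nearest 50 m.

z ≈ 3400 m

Scale height: H = RT/g = 287 × 292.3 / 9.806 = 8555.0 m.
Invert the barometric formula: z = H ln(P₀/P).
P₀/P = 1017/684.8 = 1.4851; ln(1.4851) = 0.39548.
z = 8555.0 × 0.39548 = 3383.3 m.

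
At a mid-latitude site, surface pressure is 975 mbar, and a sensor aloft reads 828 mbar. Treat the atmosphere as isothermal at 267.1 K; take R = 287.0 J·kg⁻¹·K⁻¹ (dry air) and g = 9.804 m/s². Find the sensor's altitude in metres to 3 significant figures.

z ≈ 1280 m

Scale height: H = RT/g = 287.0 × 267.1 / 9.804 = 7819.0 m.
Invert the barometric formula: z = H ln(P₀/P).
P₀/P = 975/828 = 1.1775; ln(1.1775) = 0.16339.
z = 7819.0 × 0.16339 = 1277.5 m.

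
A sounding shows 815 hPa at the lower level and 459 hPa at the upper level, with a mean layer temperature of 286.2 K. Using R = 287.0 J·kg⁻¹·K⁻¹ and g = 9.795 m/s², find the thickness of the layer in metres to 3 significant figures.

Hypsometric equation: Δz = (R T̄/g) ln(P₁/P₂).
R T̄/g = 287.0 × 286.2 / 9.795 = 8385.8 m.
ln(815/459) = ln(1.7756) = 0.57414.
Δz = 8385.8 × 0.57414 = 4814.6 m.

Δz ≈ 4810 m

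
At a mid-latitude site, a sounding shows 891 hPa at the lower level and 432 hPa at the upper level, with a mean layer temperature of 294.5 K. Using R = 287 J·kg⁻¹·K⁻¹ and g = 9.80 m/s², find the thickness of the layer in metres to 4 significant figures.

Hypsometric equation: Δz = (R T̄/g) ln(P₁/P₂).
R T̄/g = 287 × 294.5 / 9.80 = 8624.6 m.
ln(891/432) = ln(2.0625) = 0.72392.
Δz = 8624.6 × 0.72392 = 6243.5 m.

Δz ≈ 6244 m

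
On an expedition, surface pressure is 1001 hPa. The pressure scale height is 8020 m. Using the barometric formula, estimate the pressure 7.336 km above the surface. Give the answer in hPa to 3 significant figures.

P ≈ 401 hPa

Barometric formula: P = P₀ exp(−z/H).
z/H = 7336.0/8020.0 = 0.91471; exp(−0.91471) = 0.40063.
P = 1001 × 0.40063 = 401.03 hPa.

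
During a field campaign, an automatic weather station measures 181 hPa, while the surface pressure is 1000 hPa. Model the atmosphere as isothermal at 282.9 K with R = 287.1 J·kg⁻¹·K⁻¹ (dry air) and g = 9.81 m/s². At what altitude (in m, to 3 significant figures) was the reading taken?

Scale height: H = RT/g = 287.1 × 282.9 / 9.81 = 8279.4 m.
Invert the barometric formula: z = H ln(P₀/P).
P₀/P = 1000/181 = 5.5249; ln(5.5249) = 1.7093.
z = 8279.4 × 1.7093 = 14152 m.

z ≈ 14200 m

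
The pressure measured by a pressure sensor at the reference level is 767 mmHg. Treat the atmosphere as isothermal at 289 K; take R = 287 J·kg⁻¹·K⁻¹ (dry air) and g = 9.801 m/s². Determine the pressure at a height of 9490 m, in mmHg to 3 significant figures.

Scale height: H = RT/g = 287 × 289 / 9.801 = 8462.7 m.
Barometric formula: P = P₀ exp(−z/H).
z/H = 9490.0/8462.7 = 1.1214; exp(−1.1214) = 0.32582.
P = 767 × 0.32582 = 249.90 mmHg.

P ≈ 250 mmHg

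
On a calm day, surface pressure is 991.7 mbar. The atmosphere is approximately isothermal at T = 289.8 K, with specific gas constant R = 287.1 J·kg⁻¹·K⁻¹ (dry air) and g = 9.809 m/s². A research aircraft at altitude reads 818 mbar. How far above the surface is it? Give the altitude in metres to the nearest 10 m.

Scale height: H = RT/g = 287.1 × 289.8 / 9.809 = 8482.2 m.
Invert the barometric formula: z = H ln(P₀/P).
P₀/P = 991.7/818 = 1.2123; ln(1.2123) = 0.19252.
z = 8482.2 × 0.19252 = 1633.0 m.

z ≈ 1630 m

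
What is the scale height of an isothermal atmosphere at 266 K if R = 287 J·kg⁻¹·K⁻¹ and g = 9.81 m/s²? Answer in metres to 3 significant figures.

The scale height of an isothermal atmosphere is H = RT/g.
H = 287 × 266 / 9.81 = 76342/9.81 = 7782.1 m.

H ≈ 7780 m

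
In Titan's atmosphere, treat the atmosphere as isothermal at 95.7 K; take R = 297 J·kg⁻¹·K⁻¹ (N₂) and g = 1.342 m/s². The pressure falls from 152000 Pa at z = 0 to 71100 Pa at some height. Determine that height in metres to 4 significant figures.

z ≈ 16090 m

Scale height: H = RT/g = 297 × 95.7 / 1.342 = 21180 m.
Invert the barometric formula: z = H ln(P₀/P).
P₀/P = 152000/71100 = 2.1378; ln(2.1378) = 0.75978.
z = 21180 × 0.75978 = 16092 m.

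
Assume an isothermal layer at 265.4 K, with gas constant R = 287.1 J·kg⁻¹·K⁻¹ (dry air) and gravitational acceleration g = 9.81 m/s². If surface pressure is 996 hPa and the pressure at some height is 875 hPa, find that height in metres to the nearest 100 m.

z ≈ 1000 m

Scale height: H = RT/g = 287.1 × 265.4 / 9.81 = 7767.2 m.
Invert the barometric formula: z = H ln(P₀/P).
P₀/P = 996/875 = 1.1383; ln(1.1383) = 0.12954.
z = 7767.2 × 0.12954 = 1006.2 m.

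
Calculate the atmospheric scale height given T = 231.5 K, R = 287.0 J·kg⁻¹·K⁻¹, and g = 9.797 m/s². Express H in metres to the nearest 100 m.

H ≈ 6800 m

The scale height of an isothermal atmosphere is H = RT/g.
H = 287.0 × 231.5 / 9.797 = 66440/9.797 = 6781.7 m.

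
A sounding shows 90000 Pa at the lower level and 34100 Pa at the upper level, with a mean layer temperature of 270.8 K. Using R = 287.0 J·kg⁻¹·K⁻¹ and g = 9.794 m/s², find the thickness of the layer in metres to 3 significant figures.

Hypsometric equation: Δz = (R T̄/g) ln(P₁/P₂).
R T̄/g = 287.0 × 270.8 / 9.794 = 7935.4 m.
ln(90000/34100) = ln(2.6393) = 0.97051.
Δz = 7935.4 × 0.97051 = 7701.4 m.

Δz ≈ 7700 m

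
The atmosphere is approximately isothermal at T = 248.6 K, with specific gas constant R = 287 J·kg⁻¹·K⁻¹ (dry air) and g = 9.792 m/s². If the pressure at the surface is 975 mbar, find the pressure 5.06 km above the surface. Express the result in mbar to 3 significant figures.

Scale height: H = RT/g = 287 × 248.6 / 9.792 = 7286.4 m.
Barometric formula: P = P₀ exp(−z/H).
z/H = 5060.0/7286.4 = 0.69444; exp(−0.69444) = 0.49935.
P = 975 × 0.49935 = 486.87 mbar.

P ≈ 487 mbar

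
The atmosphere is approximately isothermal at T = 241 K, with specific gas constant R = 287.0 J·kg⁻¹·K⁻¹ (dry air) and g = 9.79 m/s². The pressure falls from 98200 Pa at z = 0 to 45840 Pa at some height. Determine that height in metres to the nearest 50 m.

Scale height: H = RT/g = 287.0 × 241 / 9.79 = 7065.1 m.
Invert the barometric formula: z = H ln(P₀/P).
P₀/P = 98200/45840 = 2.1422; ln(2.1422) = 0.76183.
z = 7065.1 × 0.76183 = 5382.4 m.

z ≈ 5400 m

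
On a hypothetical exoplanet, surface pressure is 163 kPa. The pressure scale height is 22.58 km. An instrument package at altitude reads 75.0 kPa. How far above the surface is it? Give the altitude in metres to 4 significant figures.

Invert the barometric formula: z = H ln(P₀/P).
P₀/P = 163/75.0 = 2.1733; ln(2.1733) = 0.77625.
z = 22580 × 0.77625 = 17528 m.

z ≈ 17530 m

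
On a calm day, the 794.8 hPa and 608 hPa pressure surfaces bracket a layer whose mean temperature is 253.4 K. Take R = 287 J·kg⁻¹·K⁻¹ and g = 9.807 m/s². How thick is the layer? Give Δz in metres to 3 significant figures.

Hypsometric equation: Δz = (R T̄/g) ln(P₁/P₂).
R T̄/g = 287 × 253.4 / 9.807 = 7415.7 m.
ln(794.8/608) = ln(1.3072) = 0.26789.
Δz = 7415.7 × 0.26789 = 1986.6 m.

Δz ≈ 1990 m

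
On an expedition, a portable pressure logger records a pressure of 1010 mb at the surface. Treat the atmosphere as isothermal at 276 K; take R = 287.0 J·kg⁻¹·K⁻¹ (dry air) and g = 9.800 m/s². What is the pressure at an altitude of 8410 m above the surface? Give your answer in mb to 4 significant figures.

P ≈ 356.8 mb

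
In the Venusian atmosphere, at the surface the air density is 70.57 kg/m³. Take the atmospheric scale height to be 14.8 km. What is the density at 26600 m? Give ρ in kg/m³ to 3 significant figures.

ρ ≈ 11.7 kg/m³

In an isothermal atmosphere, density decays like pressure: ρ = ρ₀ exp(−z/H).
z/H = 26600/14800 = 1.7973; exp(−1.7973) = 0.16575.
ρ = 70.57 × 0.16575 = 11.697 kg/m³.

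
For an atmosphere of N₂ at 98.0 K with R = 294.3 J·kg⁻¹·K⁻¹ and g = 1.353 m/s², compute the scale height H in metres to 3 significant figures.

H ≈ 21300 m

The scale height of an isothermal atmosphere is H = RT/g.
H = 294.3 × 98.0 / 1.353 = 28841/1.353 = 21316 m.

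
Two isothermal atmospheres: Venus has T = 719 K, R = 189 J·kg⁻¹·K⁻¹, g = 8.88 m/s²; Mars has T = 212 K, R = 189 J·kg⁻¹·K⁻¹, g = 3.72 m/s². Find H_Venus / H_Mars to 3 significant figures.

H_Venus/H_Mars ≈ 1.42

H = RT/g for each body.
H_Venus = 189 × 719 / 8.88 = 15303 m.
H_Mars = 189 × 212 / 3.72 = 10771 m.
H_Venus/H_Mars = 15303/10771 = 1.4208.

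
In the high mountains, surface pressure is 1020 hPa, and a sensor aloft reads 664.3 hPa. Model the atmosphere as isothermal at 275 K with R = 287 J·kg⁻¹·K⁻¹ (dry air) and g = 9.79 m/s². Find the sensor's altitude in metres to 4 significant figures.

z ≈ 3457 m

Scale height: H = RT/g = 287 × 275 / 9.79 = 8061.8 m.
Invert the barometric formula: z = H ln(P₀/P).
P₀/P = 1020/664.3 = 1.5355; ln(1.5355) = 0.42886.
z = 8061.8 × 0.42886 = 3457.4 m.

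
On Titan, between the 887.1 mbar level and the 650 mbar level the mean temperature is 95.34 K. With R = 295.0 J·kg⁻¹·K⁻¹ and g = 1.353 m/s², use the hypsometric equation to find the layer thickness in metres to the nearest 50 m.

Δz ≈ 6450 m

Hypsometric equation: Δz = (R T̄/g) ln(P₁/P₂).
R T̄/g = 295.0 × 95.34 / 1.353 = 20787 m.
ln(887.1/650) = ln(1.3648) = 0.31101.
Δz = 20787 × 0.31101 = 6465.0 m.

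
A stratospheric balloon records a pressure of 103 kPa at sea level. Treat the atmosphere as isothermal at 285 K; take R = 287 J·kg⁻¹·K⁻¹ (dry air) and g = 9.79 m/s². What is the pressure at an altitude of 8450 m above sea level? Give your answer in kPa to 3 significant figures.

P ≈ 37.5 kPa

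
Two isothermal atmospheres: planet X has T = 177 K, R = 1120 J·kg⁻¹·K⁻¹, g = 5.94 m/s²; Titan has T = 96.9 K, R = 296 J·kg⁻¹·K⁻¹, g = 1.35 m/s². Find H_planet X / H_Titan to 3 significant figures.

H_planet X/H_Titan ≈ 1.57

H = RT/g for each body.
H_planet X = 1120 × 177 / 5.94 = 33374 m.
H_Titan = 296 × 96.9 / 1.35 = 21246 m.
H_planet X/H_Titan = 33374/21246 = 1.5708.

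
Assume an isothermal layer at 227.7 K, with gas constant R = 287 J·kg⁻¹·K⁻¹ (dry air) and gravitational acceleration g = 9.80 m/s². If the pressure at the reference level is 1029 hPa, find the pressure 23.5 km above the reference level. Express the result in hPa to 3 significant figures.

P ≈ 30.3 hPa

Scale height: H = RT/g = 287 × 227.7 / 9.80 = 6668.4 m.
Barometric formula: P = P₀ exp(−z/H).
z/H = 23500/6668.4 = 3.5241; exp(−3.5241) = 0.029478.
P = 1029 × 0.029478 = 30.333 hPa.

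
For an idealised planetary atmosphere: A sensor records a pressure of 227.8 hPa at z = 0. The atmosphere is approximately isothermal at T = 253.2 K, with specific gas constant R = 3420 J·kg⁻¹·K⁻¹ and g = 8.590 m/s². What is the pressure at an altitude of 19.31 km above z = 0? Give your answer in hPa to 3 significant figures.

P ≈ 188 hPa

Scale height: H = RT/g = 3420 × 253.2 / 8.590 = 100810 m.
Barometric formula: P = P₀ exp(−z/H).
z/H = 19310/100810 = 0.19155; exp(−0.19155) = 0.82568.
P = 227.8 × 0.82568 = 188.09 hPa.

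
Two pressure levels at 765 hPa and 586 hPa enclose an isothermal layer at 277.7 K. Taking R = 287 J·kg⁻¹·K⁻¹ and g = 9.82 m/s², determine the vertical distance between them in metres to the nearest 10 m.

Δz ≈ 2160 m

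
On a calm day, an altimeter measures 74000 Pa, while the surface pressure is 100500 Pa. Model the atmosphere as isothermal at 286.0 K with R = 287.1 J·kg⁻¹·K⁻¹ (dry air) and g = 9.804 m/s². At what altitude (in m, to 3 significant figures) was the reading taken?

z ≈ 2560 m

Scale height: H = RT/g = 287.1 × 286.0 / 9.804 = 8375.2 m.
Invert the barometric formula: z = H ln(P₀/P).
P₀/P = 100500/74000 = 1.3581; ln(1.3581) = 0.30609.
z = 8375.2 × 0.30609 = 2563.6 m.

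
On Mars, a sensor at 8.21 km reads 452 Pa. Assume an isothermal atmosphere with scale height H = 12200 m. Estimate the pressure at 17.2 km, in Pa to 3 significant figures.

P ≈ 216 Pa

Between two levels, P₂ = P₁ exp(−Δz/H) with Δz = z₂ − z₁.
Δz = 17200 − 8210.0 = 8990.0 m; Δz/H = 8990.0/12200 = 0.73689.
P₂ = 452 × exp(−0.73689) = 452 × 0.47860 = 216.33 Pa.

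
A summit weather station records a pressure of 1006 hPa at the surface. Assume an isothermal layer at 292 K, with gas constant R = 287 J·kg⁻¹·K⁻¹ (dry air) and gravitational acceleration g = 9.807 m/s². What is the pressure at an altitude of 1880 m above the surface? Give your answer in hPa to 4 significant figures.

Scale height: H = RT/g = 287 × 292 / 9.807 = 8545.3 m.
Barometric formula: P = P₀ exp(−z/H).
z/H = 1880.0/8545.3 = 0.22000; exp(−0.22000) = 0.80252.
P = 1006 × 0.80252 = 807.34 hPa.

P ≈ 807.3 hPa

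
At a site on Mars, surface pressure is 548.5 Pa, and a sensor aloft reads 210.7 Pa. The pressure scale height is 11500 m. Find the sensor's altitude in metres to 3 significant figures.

Invert the barometric formula: z = H ln(P₀/P).
P₀/P = 548.5/210.7 = 2.6032; ln(2.6032) = 0.95674.
z = 11500 × 0.95674 = 11003 m.

z ≈ 11000 m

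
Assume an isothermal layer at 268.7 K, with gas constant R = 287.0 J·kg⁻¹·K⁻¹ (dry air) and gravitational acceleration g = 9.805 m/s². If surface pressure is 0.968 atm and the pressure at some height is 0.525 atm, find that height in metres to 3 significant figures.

Scale height: H = RT/g = 287.0 × 268.7 / 9.805 = 7865.1 m.
Invert the barometric formula: z = H ln(P₀/P).
P₀/P = 0.968/0.525 = 1.8438; ln(1.8438) = 0.61183.
z = 7865.1 × 0.61183 = 4812.1 m.

z ≈ 4810 m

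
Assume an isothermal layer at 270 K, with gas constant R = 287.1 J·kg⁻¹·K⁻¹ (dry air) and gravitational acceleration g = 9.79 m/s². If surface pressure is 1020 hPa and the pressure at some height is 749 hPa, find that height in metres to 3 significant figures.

z ≈ 2450 m

Scale height: H = RT/g = 287.1 × 270 / 9.79 = 7918.0 m.
Invert the barometric formula: z = H ln(P₀/P).
P₀/P = 1020/749 = 1.3618; ln(1.3618) = 0.30881.
z = 7918.0 × 0.30881 = 2445.2 m.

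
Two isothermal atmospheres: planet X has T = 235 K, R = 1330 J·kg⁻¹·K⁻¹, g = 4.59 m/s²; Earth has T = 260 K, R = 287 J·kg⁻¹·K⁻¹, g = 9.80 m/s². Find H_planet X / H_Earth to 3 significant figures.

H = RT/g for each body.
H_planet X = 1330 × 235 / 4.59 = 68094 m.
H_Earth = 287 × 260 / 9.80 = 7614.3 m.
H_planet X/H_Earth = 68094/7614.3 = 8.9429.

H_planet X/H_Earth ≈ 8.94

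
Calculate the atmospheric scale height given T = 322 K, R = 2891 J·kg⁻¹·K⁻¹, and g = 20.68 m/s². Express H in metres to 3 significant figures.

H ≈ 45000 m

The scale height of an isothermal atmosphere is H = RT/g.
H = 2891 × 322 / 20.68 = 930900/20.68 = 45015 m.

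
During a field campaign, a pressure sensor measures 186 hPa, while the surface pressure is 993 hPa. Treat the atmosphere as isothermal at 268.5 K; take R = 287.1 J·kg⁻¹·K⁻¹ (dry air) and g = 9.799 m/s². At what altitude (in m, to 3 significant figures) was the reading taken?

z ≈ 13200 m

Scale height: H = RT/g = 287.1 × 268.5 / 9.799 = 7866.8 m.
Invert the barometric formula: z = H ln(P₀/P).
P₀/P = 993/186 = 5.3387; ln(5.3387) = 1.6750.
z = 7866.8 × 1.6750 = 13177 m.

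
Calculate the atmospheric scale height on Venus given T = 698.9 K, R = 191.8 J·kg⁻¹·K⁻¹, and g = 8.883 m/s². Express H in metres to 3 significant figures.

H ≈ 15100 m

The scale height of an isothermal atmosphere is H = RT/g.
H = 191.8 × 698.9 / 8.883 = 134050/8.883 = 15091 m.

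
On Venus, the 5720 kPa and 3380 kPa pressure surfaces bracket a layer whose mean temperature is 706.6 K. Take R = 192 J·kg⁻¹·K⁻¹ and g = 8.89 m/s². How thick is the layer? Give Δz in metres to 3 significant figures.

Hypsometric equation: Δz = (R T̄/g) ln(P₁/P₂).
R T̄/g = 192 × 706.6 / 8.89 = 15261 m.
ln(5720/3380) = ln(1.6923) = 0.52609.
Δz = 15261 × 0.52609 = 8028.7 m.

Δz ≈ 8030 m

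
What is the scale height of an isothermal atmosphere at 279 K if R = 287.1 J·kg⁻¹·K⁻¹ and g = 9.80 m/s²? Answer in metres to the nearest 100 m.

H ≈ 8200 m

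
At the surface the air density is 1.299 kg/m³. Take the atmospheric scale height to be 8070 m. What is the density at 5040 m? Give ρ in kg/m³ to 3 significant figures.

ρ ≈ 0.696 kg/m³

In an isothermal atmosphere, density decays like pressure: ρ = ρ₀ exp(−z/H).
z/H = 5040.0/8070.0 = 0.62454; exp(−0.62454) = 0.53551.
ρ = 1.299 × 0.53551 = 0.69563 kg/m³.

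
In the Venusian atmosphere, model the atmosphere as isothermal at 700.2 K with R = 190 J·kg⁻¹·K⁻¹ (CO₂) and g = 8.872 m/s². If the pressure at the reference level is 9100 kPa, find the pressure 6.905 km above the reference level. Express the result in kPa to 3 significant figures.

P ≈ 5740 kPa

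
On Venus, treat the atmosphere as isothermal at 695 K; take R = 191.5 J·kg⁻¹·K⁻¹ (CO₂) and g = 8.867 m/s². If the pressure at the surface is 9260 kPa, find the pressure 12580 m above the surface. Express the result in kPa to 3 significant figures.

P ≈ 4010 kPa

Scale height: H = RT/g = 191.5 × 695 / 8.867 = 15010 m.
Barometric formula: P = P₀ exp(−z/H).
z/H = 12580/15010 = 0.83811; exp(−0.83811) = 0.43253.
P = 9260 × 0.43253 = 4005.2 kPa.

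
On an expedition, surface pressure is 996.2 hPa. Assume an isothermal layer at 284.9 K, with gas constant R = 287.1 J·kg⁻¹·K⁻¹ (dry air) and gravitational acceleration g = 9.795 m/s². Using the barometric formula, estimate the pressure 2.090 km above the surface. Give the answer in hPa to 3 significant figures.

P ≈ 776 hPa

Scale height: H = RT/g = 287.1 × 284.9 / 9.795 = 8350.7 m.
Barometric formula: P = P₀ exp(−z/H).
z/H = 2090.0/8350.7 = 0.25028; exp(−0.25028) = 0.77858.
P = 996.2 × 0.77858 = 775.62 hPa.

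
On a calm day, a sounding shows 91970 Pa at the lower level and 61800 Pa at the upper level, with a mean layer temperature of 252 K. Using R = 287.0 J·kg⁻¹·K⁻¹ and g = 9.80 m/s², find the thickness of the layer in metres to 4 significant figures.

Δz ≈ 2934 m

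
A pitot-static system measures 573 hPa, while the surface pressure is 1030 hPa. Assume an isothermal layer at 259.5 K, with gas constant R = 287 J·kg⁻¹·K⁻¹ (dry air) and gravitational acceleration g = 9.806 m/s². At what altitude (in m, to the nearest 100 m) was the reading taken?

z ≈ 4500 m

Scale height: H = RT/g = 287 × 259.5 / 9.806 = 7595.0 m.
Invert the barometric formula: z = H ln(P₀/P).
P₀/P = 1030/573 = 1.7976; ln(1.7976) = 0.58645.
z = 7595.0 × 0.58645 = 4454.1 m.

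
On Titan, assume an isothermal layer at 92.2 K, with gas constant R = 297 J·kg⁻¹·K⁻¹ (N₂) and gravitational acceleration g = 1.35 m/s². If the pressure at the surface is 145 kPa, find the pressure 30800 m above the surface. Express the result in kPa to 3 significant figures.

P ≈ 31.8 kPa

Scale height: H = RT/g = 297 × 92.2 / 1.35 = 20284 m.
Barometric formula: P = P₀ exp(−z/H).
z/H = 30800/20284 = 1.5184; exp(−1.5184) = 0.21906.
P = 145 × 0.21906 = 31.764 kPa.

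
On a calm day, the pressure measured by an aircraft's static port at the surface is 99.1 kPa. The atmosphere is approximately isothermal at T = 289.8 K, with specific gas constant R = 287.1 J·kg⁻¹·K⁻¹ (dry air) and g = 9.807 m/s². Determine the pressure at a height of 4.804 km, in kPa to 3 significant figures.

P ≈ 56.3 kPa

Scale height: H = RT/g = 287.1 × 289.8 / 9.807 = 8483.9 m.
Barometric formula: P = P₀ exp(−z/H).
z/H = 4804.0/8483.9 = 0.56625; exp(−0.56625) = 0.56765.
P = 99.1 × 0.56765 = 56.254 kPa.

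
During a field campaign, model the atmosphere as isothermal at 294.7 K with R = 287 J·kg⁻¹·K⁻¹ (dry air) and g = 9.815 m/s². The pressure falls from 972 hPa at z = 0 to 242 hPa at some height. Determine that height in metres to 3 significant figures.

z ≈ 12000 m

Scale height: H = RT/g = 287 × 294.7 / 9.815 = 8617.3 m.
Invert the barometric formula: z = H ln(P₀/P).
P₀/P = 972/242 = 4.0165; ln(4.0165) = 1.3904.
z = 8617.3 × 1.3904 = 11981 m.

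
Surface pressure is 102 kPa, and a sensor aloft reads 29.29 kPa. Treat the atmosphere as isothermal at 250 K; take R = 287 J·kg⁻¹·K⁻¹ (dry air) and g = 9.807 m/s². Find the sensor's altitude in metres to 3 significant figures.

z ≈ 9130 m

Scale height: H = RT/g = 287 × 250 / 9.807 = 7316.2 m.
Invert the barometric formula: z = H ln(P₀/P).
P₀/P = 102/29.29 = 3.4824; ln(3.4824) = 1.2477.
z = 7316.2 × 1.2477 = 9128.4 m.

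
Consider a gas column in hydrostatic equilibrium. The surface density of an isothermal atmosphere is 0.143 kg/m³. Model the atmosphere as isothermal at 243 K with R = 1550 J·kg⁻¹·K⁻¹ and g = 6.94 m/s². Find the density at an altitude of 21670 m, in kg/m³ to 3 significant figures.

ρ ≈ 0.0959 kg/m³

Scale height: H = RT/g = 1550 × 243 / 6.94 = 54272 m.
In an isothermal atmosphere, density decays like pressure: ρ = ρ₀ exp(−z/H).
z/H = 21670/54272 = 0.39929; exp(−0.39929) = 0.67080.
ρ = 0.143 × 0.67080 = 0.095924 kg/m³.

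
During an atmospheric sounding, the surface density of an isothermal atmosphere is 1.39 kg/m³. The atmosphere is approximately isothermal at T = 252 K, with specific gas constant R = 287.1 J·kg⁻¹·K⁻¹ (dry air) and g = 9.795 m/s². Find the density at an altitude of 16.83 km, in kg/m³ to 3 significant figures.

ρ ≈ 0.142 kg/m³

Scale height: H = RT/g = 287.1 × 252 / 9.795 = 7386.3 m.
In an isothermal atmosphere, density decays like pressure: ρ = ρ₀ exp(−z/H).
z/H = 16830/7386.3 = 2.2785; exp(−2.2785) = 0.10244.
ρ = 1.39 × 0.10244 = 0.14239 kg/m³.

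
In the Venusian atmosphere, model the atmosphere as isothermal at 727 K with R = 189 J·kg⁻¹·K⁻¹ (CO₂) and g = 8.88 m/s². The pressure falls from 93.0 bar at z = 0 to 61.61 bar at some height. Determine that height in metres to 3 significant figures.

Scale height: H = RT/g = 189 × 727 / 8.88 = 15473 m.
Invert the barometric formula: z = H ln(P₀/P).
P₀/P = 93.0/61.61 = 1.5095; ln(1.5095) = 0.41178.
z = 15473 × 0.41178 = 6371.5 m.

z ≈ 6370 m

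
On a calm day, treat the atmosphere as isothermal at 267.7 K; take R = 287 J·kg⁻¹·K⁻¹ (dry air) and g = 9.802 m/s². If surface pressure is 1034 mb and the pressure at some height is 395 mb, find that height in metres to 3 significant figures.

Scale height: H = RT/g = 287 × 267.7 / 9.802 = 7838.2 m.
Invert the barometric formula: z = H ln(P₀/P).
P₀/P = 1034/395 = 2.6177; ln(2.6177) = 0.96230.
z = 7838.2 × 0.96230 = 7542.7 m.

z ≈ 7540 m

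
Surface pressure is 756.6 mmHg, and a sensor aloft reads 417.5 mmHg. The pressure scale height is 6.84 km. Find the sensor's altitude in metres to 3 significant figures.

Invert the barometric formula: z = H ln(P₀/P).
P₀/P = 756.6/417.5 = 1.8122; ln(1.8122) = 0.59454.
z = 6840.0 × 0.59454 = 4066.7 m.

z ≈ 4070 m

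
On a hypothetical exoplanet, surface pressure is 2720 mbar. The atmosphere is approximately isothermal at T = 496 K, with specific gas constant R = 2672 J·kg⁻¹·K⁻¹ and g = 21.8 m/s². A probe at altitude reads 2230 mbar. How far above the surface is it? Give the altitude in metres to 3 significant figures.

z ≈ 12100 m

Scale height: H = RT/g = 2672 × 496 / 21.8 = 60794 m.
Invert the barometric formula: z = H ln(P₀/P).
P₀/P = 2720/2230 = 1.2197; ln(1.2197) = 0.19860.
z = 60794 × 0.19860 = 12074 m.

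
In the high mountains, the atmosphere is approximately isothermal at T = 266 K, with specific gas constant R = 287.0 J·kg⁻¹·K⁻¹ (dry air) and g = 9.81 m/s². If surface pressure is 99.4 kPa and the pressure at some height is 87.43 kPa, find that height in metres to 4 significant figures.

z ≈ 998.5 m

Scale height: H = RT/g = 287.0 × 266 / 9.81 = 7782.1 m.
Invert the barometric formula: z = H ln(P₀/P).
P₀/P = 99.4/87.43 = 1.1369; ln(1.1369) = 0.12831.
z = 7782.1 × 0.12831 = 998.52 m.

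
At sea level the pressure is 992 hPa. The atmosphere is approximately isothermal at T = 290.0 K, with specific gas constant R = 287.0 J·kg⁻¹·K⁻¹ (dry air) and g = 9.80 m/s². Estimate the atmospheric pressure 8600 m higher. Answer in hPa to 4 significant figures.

P ≈ 360.4 hPa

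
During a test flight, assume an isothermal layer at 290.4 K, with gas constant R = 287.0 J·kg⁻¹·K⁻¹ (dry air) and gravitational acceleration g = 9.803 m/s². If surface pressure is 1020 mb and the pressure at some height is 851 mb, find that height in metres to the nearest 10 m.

z ≈ 1540 m

Scale height: H = RT/g = 287.0 × 290.4 / 9.803 = 8502.0 m.
Invert the barometric formula: z = H ln(P₀/P).
P₀/P = 1020/851 = 1.1986; ln(1.1986) = 0.18115.
z = 8502.0 × 0.18115 = 1540.1 m.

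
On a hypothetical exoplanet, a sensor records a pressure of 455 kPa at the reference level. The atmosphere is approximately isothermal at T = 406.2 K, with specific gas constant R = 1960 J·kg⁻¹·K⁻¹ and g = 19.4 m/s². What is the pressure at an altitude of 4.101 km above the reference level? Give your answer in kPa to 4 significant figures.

Scale height: H = RT/g = 1960 × 406.2 / 19.4 = 41039 m.
Barometric formula: P = P₀ exp(−z/H).
z/H = 4101.0/41039 = 0.099929; exp(−0.099929) = 0.90490.
P = 455 × 0.90490 = 411.73 kPa.

P ≈ 411.7 kPa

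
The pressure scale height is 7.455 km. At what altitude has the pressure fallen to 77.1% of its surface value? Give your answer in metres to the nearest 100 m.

Set P/P₀ = exp(−z/H) = 0.771, so z = −H ln(0.771).
−ln(0.771) = 0.26007; z = 7455.0 × 0.26007 = 1938.8 m.

z ≈ 1900 m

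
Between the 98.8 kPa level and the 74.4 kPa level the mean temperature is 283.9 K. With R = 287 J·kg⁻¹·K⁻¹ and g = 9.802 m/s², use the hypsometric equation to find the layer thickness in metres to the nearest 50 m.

Δz ≈ 2350 m

Hypsometric equation: Δz = (R T̄/g) ln(P₁/P₂).
R T̄/g = 287 × 283.9 / 9.802 = 8312.5 m.
ln(98.8/74.4) = ln(1.3280) = 0.28367.
Δz = 8312.5 × 0.28367 = 2358.0 m.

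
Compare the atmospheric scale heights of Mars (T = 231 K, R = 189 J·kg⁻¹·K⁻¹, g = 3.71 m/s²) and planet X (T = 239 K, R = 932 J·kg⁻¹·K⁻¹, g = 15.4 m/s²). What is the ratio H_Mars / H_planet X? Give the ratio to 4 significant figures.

H = RT/g for each body.
H_Mars = 189 × 231 / 3.71 = 11768 m.
H_planet X = 932 × 239 / 15.4 = 14464 m.
H_Mars/H_planet X = 11768/14464 = 0.81361.

H_Mars/H_planet X ≈ 0.8136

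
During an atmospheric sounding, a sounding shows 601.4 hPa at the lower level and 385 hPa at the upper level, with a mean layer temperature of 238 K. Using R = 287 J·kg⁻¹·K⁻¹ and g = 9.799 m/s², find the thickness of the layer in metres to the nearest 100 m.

Δz ≈ 3100 m

Hypsometric equation: Δz = (R T̄/g) ln(P₁/P₂).
R T̄/g = 287 × 238 / 9.799 = 6970.7 m.
ln(601.4/385) = ln(1.5621) = 0.44603.
Δz = 6970.7 × 0.44603 = 3109.1 m.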